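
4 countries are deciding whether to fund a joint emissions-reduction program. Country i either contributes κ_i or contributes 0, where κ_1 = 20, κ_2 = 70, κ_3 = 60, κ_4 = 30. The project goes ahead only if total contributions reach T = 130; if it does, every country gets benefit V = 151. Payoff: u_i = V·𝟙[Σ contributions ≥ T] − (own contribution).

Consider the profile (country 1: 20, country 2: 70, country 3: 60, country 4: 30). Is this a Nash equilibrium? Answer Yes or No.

No

Total = 180 ≥ 130: provided.
Country 1 (pledges 20, payoff 131): dropping to 0 → total 160, payoff 151. Profitable deviation.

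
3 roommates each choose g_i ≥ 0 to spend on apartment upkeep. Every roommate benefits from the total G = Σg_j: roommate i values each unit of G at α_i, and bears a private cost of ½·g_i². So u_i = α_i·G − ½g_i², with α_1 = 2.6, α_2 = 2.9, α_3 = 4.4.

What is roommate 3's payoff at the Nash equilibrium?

Roommate i's FOC: ∂u_i/∂g_i = α_i − g_i = 0, so g_i* = α_i.
NE contributions = (2.6, 2.9, 4.4); G = 9.9.
u_3 = α_3·G − ½·(g_3)² = 4.4·9.9 − ½·4.4² = 33.88.

33.88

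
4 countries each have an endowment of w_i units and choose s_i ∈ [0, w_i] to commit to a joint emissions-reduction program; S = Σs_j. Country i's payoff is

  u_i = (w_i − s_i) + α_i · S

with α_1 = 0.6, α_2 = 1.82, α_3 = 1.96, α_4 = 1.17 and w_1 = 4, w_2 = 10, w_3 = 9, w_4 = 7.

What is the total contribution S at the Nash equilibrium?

∂u_i/∂s_i = α_i − 1, so country i contributes w_i if α_i > 1, else 0.
α_i > 1 for i ∈ {2, 3, 4}; NE contributions (0, 10, 9, 7), S = 26.

26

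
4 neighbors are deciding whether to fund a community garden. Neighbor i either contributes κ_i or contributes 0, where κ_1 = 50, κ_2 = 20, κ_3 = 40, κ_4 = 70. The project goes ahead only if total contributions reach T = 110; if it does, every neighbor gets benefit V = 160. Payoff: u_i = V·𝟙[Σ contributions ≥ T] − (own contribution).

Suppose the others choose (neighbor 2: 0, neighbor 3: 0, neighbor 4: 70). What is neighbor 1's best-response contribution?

Others' total = 70. Contributing 50 brings total to 120 ≥ 110: gain V − κ_1 = 110.
Best response: 50.

50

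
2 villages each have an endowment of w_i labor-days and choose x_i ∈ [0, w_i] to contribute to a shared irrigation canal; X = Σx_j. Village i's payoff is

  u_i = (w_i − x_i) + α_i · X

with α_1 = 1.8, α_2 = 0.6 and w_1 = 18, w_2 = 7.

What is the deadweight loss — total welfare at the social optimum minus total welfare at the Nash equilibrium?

9.8

∂u_i/∂x_i = α_i − 1, so village i contributes w_i if α_i > 1, else 0.
α_i > 1 for i ∈ {1}; NE contributions (18, 0), X = 18.
W^NE = Σw_i − X^NE + (Σα_i)·X^NE = 25 + 1.4·18 = 50.2.
Planner: ∂(Σu_j)/∂x_i = Σα_j − 1 = 1.4 > 0, so everyone contributes w_i; X^SO = 25, W^SO = 25 + 1.4·25 = 60.
Deadweight loss = 9.8.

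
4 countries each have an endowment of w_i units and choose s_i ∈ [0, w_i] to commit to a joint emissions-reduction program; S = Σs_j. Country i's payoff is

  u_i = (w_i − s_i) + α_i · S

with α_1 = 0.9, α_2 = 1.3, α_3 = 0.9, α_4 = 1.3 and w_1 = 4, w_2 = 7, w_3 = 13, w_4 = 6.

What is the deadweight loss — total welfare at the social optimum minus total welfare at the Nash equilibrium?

∂u_i/∂s_i = α_i − 1, so country i contributes w_i if α_i > 1, else 0.
α_i > 1 for i ∈ {2, 4}; NE contributions (0, 7, 0, 6), S = 13.
W^NE = Σw_i − S^NE + (Σα_i)·S^NE = 30 + 3.4·13 = 74.2.
Planner: ∂(Σu_j)/∂s_i = Σα_j − 1 = 3.4 > 0, so everyone contributes w_i; S^SO = 30, W^SO = 30 + 3.4·30 = 132.
Deadweight loss = 57.8.

57.8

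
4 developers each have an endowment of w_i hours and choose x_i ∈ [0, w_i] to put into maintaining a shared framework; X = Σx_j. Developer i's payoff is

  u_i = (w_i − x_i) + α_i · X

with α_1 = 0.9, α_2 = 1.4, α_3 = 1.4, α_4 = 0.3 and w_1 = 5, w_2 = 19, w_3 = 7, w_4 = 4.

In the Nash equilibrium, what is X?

∂u_i/∂x_i = α_i − 1, so developer i contributes w_i if α_i > 1, else 0.
α_i > 1 for i ∈ {2, 3}; NE contributions (0, 19, 7, 0), X = 26.

26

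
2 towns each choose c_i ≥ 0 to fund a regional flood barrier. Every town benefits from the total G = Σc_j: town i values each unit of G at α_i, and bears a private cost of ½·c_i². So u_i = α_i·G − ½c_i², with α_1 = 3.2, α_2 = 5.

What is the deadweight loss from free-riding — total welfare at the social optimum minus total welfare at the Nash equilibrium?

17.62

Town i's FOC: ∂u_i/∂c_i = α_i − c_i = 0, so c_i* = α_i.
NE contributions = (3.2, 5); G = 8.2.
W^NE = (Σα)·G − ½Σα_i² = 8.2² − ½·35.24 = 49.62.
Planner sets c_i = Σα_j = 8.2 for every i, so G^SO = 2·8.2 = 16.4.
W^SO = (Σα)·G^SO − ½·2·(Σα)² = (2/2)·8.2² = 67.24.
Deadweight loss = W^SO − W^NE = 17.62.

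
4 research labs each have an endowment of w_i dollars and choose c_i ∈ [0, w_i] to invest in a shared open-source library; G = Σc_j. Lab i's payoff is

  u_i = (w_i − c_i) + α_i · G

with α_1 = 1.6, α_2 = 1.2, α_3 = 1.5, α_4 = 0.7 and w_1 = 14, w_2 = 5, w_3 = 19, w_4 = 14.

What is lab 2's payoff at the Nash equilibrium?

∂u_i/∂c_i = α_i − 1, so lab i contributes w_i if α_i > 1, else 0.
α_i > 1 for i ∈ {1, 2, 3}; NE contributions (14, 5, 19, 0), G = 38.
u_2 = (5 − 5) + 1.2·38 = 45.6.

45.6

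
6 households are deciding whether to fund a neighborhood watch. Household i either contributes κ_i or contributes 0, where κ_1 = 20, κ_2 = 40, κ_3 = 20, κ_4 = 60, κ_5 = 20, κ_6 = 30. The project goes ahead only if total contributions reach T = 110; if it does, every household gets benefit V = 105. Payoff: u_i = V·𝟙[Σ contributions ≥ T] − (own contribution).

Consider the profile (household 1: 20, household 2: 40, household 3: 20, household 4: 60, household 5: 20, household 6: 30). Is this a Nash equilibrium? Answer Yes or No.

No

Total = 190 ≥ 110: provided.
Household 1 (pledges 20, payoff 85): dropping to 0 → total 170, payoff 105. Profitable deviation.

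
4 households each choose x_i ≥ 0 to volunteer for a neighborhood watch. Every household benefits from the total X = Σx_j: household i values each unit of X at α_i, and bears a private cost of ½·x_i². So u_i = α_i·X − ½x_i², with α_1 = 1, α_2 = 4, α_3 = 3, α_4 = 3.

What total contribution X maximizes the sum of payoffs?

44

Planner FOC: ∂(Σu_j)/∂x_i = (Σα_j) − x_i = 0, so x_i^SO = Σα_j = 11 for every i; X^SO = 44.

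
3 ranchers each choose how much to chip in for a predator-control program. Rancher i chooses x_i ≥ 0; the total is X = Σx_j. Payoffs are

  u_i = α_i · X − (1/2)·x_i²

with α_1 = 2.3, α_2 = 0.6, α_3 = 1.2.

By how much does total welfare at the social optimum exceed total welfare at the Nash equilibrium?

Rancher i's FOC: ∂u_i/∂x_i = α_i − x_i = 0, so x_i* = α_i.
NE contributions = (2.3, 0.6, 1.2); X = 4.1.
W^NE = (Σα)·X − ½Σα_i² = 4.1² − ½·7.09 = 13.265.
Planner sets x_i = Σα_j = 4.1 for every i, so X^SO = 3·4.1 = 12.3.
W^SO = (Σα)·X^SO − ½·3·(Σα)² = (3/2)·4.1² = 25.215.
Deadweight loss = W^SO − W^NE = 11.95.

11.95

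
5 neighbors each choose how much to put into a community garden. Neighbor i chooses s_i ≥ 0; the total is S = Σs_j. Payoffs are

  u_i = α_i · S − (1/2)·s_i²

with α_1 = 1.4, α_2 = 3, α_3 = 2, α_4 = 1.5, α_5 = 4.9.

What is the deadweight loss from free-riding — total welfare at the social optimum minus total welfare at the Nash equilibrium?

266.37

Neighbor i's FOC: ∂u_i/∂s_i = α_i − s_i = 0, so s_i* = α_i.
NE contributions = (1.4, 3, 2, 1.5, 4.9); S = 12.8.
W^NE = (Σα)·S − ½Σα_i² = 12.8² − ½·41.22 = 143.23.
Planner sets s_i = Σα_j = 12.8 for every i, so S^SO = 5·12.8 = 64.
W^SO = (Σα)·S^SO − ½·5·(Σα)² = (5/2)·12.8² = 409.6.
Deadweight loss = W^SO − W^NE = 266.37.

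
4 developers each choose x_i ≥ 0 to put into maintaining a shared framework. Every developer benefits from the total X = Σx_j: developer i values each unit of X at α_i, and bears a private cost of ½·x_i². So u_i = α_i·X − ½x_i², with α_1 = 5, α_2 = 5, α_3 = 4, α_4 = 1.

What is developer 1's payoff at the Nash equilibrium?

Developer i's FOC: ∂u_i/∂x_i = α_i − x_i = 0, so x_i* = α_i.
NE contributions = (5, 5, 4, 1); X = 15.
u_1 = α_1·X − ½·(x_1)² = 5·15 − ½·5² = 62.5.

62.5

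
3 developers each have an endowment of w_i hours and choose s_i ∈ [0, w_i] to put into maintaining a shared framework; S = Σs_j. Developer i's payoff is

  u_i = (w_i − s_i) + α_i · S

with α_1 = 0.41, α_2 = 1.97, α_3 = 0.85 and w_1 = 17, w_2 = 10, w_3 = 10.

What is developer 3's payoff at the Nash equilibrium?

18.5

∂u_i/∂s_i = α_i − 1, so developer i contributes w_i if α_i > 1, else 0.
α_i > 1 for i ∈ {2}; NE contributions (0, 10, 0), S = 10.
u_3 = (10 − 0) + 0.85·10 = 18.5.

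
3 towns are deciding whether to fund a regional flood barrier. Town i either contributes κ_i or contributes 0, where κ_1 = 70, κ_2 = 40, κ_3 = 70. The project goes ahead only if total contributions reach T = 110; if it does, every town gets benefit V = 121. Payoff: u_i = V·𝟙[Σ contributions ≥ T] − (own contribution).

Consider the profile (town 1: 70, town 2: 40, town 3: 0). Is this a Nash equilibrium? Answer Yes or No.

Yes

Total = 110 ≥ 110: provided.
Town 1 (pledges 70, payoff 51): dropping to 0 → total 40, payoff 0. No gain.
Town 2 (pledges 40, payoff 81): dropping to 0 → total 70, payoff 0. No gain.
Town 3 (pledges 0, payoff 121): pledging 70 → total 180, payoff 51. No gain.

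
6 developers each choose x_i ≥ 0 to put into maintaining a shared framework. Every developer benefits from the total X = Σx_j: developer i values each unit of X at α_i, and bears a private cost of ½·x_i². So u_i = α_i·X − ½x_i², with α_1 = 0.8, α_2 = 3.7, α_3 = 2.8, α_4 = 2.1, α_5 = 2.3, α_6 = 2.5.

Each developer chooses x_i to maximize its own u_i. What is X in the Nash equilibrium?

Developer i's FOC: ∂u_i/∂x_i = α_i − x_i = 0, so x_i* = α_i.
NE contributions = (0.8, 3.7, 2.8, 2.1, 2.3, 2.5); X = 14.2.

14.2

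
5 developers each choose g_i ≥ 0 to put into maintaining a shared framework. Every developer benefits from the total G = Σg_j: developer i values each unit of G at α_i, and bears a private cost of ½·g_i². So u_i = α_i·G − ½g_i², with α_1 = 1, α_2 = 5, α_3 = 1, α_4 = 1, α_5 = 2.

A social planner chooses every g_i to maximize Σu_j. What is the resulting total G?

50

Planner FOC: ∂(Σu_j)/∂g_i = (Σα_j) − g_i = 0, so g_i^SO = Σα_j = 10 for every i; G^SO = 50.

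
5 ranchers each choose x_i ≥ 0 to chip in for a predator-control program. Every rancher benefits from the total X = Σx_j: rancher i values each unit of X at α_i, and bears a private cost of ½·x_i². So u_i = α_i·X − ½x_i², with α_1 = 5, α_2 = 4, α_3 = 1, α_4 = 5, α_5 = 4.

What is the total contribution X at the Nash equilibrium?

Rancher i's FOC: ∂u_i/∂x_i = α_i − x_i = 0, so x_i* = α_i.
NE contributions = (5, 4, 1, 5, 4); X = 19.

19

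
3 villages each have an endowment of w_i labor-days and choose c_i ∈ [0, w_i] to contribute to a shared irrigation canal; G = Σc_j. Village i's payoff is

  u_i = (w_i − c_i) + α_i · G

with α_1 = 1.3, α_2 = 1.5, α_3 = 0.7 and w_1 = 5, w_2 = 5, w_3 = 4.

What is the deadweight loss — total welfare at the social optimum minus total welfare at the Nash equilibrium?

∂u_i/∂c_i = α_i − 1, so village i contributes w_i if α_i > 1, else 0.
α_i > 1 for i ∈ {1, 2}; NE contributions (5, 5, 0), G = 10.
W^NE = Σw_i − G^NE + (Σα_i)·G^NE = 14 + 2.5·10 = 39.
Planner: ∂(Σu_j)/∂c_i = Σα_j − 1 = 2.5 > 0, so everyone contributes w_i; G^SO = 14, W^SO = 14 + 2.5·14 = 49.
Deadweight loss = 10.

10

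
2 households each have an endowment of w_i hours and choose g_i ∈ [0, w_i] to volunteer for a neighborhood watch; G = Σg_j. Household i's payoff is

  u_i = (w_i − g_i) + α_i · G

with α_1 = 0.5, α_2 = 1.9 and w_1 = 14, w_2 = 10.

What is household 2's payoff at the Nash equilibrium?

19

∂u_i/∂g_i = α_i − 1, so household i contributes w_i if α_i > 1, else 0.
α_i > 1 for i ∈ {2}; NE contributions (0, 10), G = 10.
u_2 = (10 − 10) + 1.9·10 = 19.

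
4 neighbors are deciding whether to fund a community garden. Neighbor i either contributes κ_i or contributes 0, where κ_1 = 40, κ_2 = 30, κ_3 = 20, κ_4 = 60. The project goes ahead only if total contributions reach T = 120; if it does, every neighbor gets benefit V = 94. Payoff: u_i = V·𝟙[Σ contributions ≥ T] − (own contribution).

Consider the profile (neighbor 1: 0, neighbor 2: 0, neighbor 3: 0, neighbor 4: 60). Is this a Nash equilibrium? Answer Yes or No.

No

Total = 60 < 120: not provided.
Neighbor 1 (pledges 0, payoff 0): pledging 40 → total 100, payoff -40. No gain.
Neighbor 2 (pledges 0, payoff 0): pledging 30 → total 90, payoff -30. No gain.
Neighbor 3 (pledges 0, payoff 0): pledging 20 → total 80, payoff -20. No gain.
Neighbor 4 (pledges 60, payoff -60): dropping to 0 → total 0, payoff 0. Profitable deviation.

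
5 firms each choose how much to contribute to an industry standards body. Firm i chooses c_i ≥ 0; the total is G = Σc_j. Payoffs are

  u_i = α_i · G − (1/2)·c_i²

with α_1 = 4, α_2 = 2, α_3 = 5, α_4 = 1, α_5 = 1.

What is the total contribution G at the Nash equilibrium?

13

Firm i's FOC: ∂u_i/∂c_i = α_i − c_i = 0, so c_i* = α_i.
NE contributions = (4, 2, 5, 1, 1); G = 13.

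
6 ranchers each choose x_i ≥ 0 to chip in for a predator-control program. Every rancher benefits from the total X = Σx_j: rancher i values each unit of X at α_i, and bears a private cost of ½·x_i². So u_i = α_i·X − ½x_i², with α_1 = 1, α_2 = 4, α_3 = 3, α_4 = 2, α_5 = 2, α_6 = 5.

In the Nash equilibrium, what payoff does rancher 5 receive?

Rancher i's FOC: ∂u_i/∂x_i = α_i − x_i = 0, so x_i* = α_i.
NE contributions = (1, 4, 3, 2, 2, 5); X = 17.
u_5 = α_5·X − ½·(x_5)² = 2·17 − ½·2² = 32.

32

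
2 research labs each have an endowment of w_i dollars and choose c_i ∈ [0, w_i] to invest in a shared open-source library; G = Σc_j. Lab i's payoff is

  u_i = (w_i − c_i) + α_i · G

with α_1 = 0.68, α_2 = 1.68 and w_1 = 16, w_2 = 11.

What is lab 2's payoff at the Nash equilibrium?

∂u_i/∂c_i = α_i − 1, so lab i contributes w_i if α_i > 1, else 0.
α_i > 1 for i ∈ {2}; NE contributions (0, 11), G = 11.
u_2 = (11 − 11) + 1.68·11 = 18.48.

18.48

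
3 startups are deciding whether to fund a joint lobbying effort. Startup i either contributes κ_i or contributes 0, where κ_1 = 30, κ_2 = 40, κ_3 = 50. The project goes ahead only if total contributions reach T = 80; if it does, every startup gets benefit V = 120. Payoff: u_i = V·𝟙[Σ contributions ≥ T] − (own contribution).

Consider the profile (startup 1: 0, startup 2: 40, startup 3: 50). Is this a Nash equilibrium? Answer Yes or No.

Total = 90 ≥ 80: provided.
Startup 1 (pledges 0, payoff 120): pledging 30 → total 120, payoff 90. No gain.
Startup 2 (pledges 40, payoff 80): dropping to 0 → total 50, payoff 0. No gain.
Startup 3 (pledges 50, payoff 70): dropping to 0 → total 40, payoff 0. No gain.

Yes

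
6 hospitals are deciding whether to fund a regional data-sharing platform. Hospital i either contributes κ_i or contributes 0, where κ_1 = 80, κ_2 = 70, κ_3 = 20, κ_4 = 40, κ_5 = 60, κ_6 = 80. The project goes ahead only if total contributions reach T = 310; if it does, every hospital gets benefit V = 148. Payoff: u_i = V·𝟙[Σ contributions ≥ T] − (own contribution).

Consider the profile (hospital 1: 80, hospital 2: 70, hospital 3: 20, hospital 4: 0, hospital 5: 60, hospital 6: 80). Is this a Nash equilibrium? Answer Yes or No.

Total = 310 ≥ 310: provided.
Hospital 1 (pledges 80, payoff 68): dropping to 0 → total 230, payoff 0. No gain.
Hospital 2 (pledges 70, payoff 78): dropping to 0 → total 240, payoff 0. No gain.
Hospital 3 (pledges 20, payoff 128): dropping to 0 → total 290, payoff 0. No gain.
Hospital 4 (pledges 0, payoff 148): pledging 40 → total 350, payoff 108. No gain.
Hospital 5 (pledges 60, payoff 88): dropping to 0 → total 250, payoff 0. No gain.
Hospital 6 (pledges 80, payoff 68): dropping to 0 → total 230, payoff 0. No gain.

Yes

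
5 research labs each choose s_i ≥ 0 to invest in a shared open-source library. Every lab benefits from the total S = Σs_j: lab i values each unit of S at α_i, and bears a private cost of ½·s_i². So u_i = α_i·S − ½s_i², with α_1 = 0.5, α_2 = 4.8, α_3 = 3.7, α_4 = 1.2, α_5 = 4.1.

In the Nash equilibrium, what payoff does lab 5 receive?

50.225

Lab i's FOC: ∂u_i/∂s_i = α_i − s_i = 0, so s_i* = α_i.
NE contributions = (0.5, 4.8, 3.7, 1.2, 4.1); S = 14.3.
u_5 = α_5·S − ½·(s_5)² = 4.1·14.3 − ½·4.1² = 50.225.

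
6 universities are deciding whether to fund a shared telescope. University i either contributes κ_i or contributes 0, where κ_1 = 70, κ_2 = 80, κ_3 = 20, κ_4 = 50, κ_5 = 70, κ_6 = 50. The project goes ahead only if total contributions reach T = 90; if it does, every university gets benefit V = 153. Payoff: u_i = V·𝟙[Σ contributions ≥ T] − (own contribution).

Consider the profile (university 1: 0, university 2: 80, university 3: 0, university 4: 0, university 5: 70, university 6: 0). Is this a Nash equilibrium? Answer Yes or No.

Total = 150 ≥ 90: provided.
University 1 (pledges 0, payoff 153): pledging 70 → total 220, payoff 83. No gain.
University 2 (pledges 80, payoff 73): dropping to 0 → total 70, payoff 0. No gain.
University 3 (pledges 0, payoff 153): pledging 20 → total 170, payoff 133. No gain.
University 4 (pledges 0, payoff 153): pledging 50 → total 200, payoff 103. No gain.
University 5 (pledges 70, payoff 83): dropping to 0 → total 80, payoff 0. No gain.
University 6 (pledges 0, payoff 153): pledging 50 → total 200, payoff 103. No gain.

Yes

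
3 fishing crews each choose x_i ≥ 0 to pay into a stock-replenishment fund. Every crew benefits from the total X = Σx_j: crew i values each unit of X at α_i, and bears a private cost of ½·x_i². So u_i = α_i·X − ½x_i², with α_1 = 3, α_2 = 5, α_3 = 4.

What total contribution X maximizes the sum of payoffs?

36

Planner FOC: ∂(Σu_j)/∂x_i = (Σα_j) − x_i = 0, so x_i^SO = Σα_j = 12 for every i; X^SO = 36.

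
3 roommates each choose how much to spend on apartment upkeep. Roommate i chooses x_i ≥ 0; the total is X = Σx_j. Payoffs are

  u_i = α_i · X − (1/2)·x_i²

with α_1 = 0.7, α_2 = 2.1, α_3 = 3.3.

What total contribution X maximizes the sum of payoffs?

Planner FOC: ∂(Σu_j)/∂x_i = (Σα_j) − x_i = 0, so x_i^SO = Σα_j = 6.1 for every i; X^SO = 18.3.

18.3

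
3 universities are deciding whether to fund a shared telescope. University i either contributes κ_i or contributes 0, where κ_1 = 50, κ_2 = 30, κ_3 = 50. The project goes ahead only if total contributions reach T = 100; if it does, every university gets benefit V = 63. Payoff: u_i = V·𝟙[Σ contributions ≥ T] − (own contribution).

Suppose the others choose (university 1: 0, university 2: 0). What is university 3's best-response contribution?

Others' total = 0. Even contributing 50 gives 50 < 100: no benefit either way.
Best response: 0.

0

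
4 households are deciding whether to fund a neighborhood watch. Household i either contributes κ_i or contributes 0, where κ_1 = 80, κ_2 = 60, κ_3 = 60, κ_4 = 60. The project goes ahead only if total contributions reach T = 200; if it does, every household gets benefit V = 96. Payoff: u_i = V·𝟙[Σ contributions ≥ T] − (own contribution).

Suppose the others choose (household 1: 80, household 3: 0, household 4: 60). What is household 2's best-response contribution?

Others' total = 140. Contributing 60 brings total to 200 ≥ 200: gain V − κ_2 = 36.
Best response: 60.

60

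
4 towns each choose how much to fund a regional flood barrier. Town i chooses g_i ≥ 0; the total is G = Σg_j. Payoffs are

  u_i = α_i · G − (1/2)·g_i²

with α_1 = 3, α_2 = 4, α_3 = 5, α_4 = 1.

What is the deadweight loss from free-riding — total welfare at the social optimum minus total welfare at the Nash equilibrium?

Town i's FOC: ∂u_i/∂g_i = α_i − g_i = 0, so g_i* = α_i.
NE contributions = (3, 4, 5, 1); G = 13.
W^NE = (Σα)·G − ½Σα_i² = 13² − ½·51 = 143.5.
Planner sets g_i = Σα_j = 13 for every i, so G^SO = 4·13 = 52.
W^SO = (Σα)·G^SO − ½·4·(Σα)² = (4/2)·13² = 338.
Deadweight loss = W^SO − W^NE = 194.5.

194.5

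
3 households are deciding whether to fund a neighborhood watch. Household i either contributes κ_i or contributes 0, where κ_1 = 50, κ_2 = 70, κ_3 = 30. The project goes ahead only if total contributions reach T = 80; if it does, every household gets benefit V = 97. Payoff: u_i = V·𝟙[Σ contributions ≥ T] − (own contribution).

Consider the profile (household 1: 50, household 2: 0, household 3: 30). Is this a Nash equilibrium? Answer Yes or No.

Total = 80 ≥ 80: provided.
Household 1 (pledges 50, payoff 47): dropping to 0 → total 30, payoff 0. No gain.
Household 2 (pledges 0, payoff 97): pledging 70 → total 150, payoff 27. No gain.
Household 3 (pledges 30, payoff 67): dropping to 0 → total 50, payoff 0. No gain.

Yes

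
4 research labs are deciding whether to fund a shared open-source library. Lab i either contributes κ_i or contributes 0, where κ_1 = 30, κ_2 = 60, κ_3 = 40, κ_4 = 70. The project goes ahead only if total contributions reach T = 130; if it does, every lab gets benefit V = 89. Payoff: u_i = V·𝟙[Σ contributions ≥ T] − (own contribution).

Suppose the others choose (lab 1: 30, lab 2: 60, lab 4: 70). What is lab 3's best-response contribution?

0

Others' total = 160 ≥ 130; contributing adds cost 40 for no extra benefit.
Best response: 0.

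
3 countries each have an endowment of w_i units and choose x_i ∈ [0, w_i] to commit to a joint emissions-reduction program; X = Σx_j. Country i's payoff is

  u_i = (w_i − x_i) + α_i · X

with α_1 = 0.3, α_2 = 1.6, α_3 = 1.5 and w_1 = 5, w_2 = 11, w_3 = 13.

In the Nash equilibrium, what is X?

∂u_i/∂x_i = α_i − 1, so country i contributes w_i if α_i > 1, else 0.
α_i > 1 for i ∈ {2, 3}; NE contributions (0, 11, 13), X = 24.

24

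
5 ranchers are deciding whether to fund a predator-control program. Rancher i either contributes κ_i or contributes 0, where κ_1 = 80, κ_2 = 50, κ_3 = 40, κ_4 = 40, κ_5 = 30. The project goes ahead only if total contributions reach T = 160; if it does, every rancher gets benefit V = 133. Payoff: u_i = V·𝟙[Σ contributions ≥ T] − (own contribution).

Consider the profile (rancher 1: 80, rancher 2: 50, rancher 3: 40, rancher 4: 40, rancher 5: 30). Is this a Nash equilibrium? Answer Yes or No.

No

Total = 240 ≥ 160: provided.
Rancher 1 (pledges 80, payoff 53): dropping to 0 → total 160, payoff 133. Profitable deviation.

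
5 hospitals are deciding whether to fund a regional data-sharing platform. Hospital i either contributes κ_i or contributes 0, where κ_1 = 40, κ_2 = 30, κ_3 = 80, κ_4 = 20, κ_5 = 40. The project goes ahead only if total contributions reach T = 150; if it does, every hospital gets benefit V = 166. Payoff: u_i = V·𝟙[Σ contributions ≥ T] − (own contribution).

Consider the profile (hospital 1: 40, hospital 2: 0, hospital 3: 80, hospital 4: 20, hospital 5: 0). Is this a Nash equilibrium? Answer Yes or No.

No

Total = 140 < 150: not provided.
Hospital 1 (pledges 40, payoff -40): dropping to 0 → total 100, payoff 0. Profitable deviation.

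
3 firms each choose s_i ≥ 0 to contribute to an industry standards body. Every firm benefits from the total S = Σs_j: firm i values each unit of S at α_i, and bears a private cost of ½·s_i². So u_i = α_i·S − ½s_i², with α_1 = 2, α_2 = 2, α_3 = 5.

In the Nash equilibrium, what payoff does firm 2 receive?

Firm i's FOC: ∂u_i/∂s_i = α_i − s_i = 0, so s_i* = α_i.
NE contributions = (2, 2, 5); S = 9.
u_2 = α_2·S − ½·(s_2)² = 2·9 − ½·2² = 16.

16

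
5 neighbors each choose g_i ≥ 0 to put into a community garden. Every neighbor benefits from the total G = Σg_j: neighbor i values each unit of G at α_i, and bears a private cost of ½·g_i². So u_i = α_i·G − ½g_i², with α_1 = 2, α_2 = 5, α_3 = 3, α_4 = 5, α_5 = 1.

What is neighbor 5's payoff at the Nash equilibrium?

Neighbor i's FOC: ∂u_i/∂g_i = α_i − g_i = 0, so g_i* = α_i.
NE contributions = (2, 5, 3, 5, 1); G = 16.
u_5 = α_5·G − ½·(g_5)² = 1·16 − ½·1² = 15.5.

15.5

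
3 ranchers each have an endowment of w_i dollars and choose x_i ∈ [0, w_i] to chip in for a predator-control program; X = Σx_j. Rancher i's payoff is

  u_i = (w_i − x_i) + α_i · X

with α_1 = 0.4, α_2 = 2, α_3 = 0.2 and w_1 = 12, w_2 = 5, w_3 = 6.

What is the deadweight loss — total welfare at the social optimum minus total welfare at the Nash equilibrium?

∂u_i/∂x_i = α_i − 1, so rancher i contributes w_i if α_i > 1, else 0.
α_i > 1 for i ∈ {2}; NE contributions (0, 5, 0), X = 5.
W^NE = Σw_i − X^NE + (Σα_i)·X^NE = 23 + 1.6·5 = 31.
Planner: ∂(Σu_j)/∂x_i = Σα_j − 1 = 1.6 > 0, so everyone contributes w_i; X^SO = 23, W^SO = 23 + 1.6·23 = 59.8.
Deadweight loss = 28.8.

28.8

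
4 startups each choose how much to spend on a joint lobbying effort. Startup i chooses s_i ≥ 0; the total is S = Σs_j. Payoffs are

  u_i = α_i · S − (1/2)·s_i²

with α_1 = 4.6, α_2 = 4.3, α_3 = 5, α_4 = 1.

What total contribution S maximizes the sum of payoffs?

Planner FOC: ∂(Σu_j)/∂s_i = (Σα_j) − s_i = 0, so s_i^SO = Σα_j = 14.9 for every i; S^SO = 59.6.

59.6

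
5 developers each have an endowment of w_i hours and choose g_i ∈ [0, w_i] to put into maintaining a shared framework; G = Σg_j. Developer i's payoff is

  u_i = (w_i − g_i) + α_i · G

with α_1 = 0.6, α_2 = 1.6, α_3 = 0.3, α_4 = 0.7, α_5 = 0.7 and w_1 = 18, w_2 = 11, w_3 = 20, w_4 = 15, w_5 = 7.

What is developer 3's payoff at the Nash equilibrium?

∂u_i/∂g_i = α_i − 1, so developer i contributes w_i if α_i > 1, else 0.
α_i > 1 for i ∈ {2}; NE contributions (0, 11, 0, 0, 0), G = 11.
u_3 = (20 − 0) + 0.3·11 = 23.3.

23.3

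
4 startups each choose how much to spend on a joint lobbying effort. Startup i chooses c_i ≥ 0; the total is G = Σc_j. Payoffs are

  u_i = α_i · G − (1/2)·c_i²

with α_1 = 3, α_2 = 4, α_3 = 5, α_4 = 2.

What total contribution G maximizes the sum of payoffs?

Planner FOC: ∂(Σu_j)/∂c_i = (Σα_j) − c_i = 0, so c_i^SO = Σα_j = 14 for every i; G^SO = 56.

56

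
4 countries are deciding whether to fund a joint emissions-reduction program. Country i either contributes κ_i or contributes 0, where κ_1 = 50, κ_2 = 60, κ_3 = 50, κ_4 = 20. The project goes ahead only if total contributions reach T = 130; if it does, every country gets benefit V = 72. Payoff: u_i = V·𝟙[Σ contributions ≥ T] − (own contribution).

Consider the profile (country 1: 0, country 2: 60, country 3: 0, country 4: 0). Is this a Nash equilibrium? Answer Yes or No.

No

Total = 60 < 130: not provided.
Country 1 (pledges 0, payoff 0): pledging 50 → total 110, payoff -50. No gain.
Country 2 (pledges 60, payoff -60): dropping to 0 → total 0, payoff 0. Profitable deviation.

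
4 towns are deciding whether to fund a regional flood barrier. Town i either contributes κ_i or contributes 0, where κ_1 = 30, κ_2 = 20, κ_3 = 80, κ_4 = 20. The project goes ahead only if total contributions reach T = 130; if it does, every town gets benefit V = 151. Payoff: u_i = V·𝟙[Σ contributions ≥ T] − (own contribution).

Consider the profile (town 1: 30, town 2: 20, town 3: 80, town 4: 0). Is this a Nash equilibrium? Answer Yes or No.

Yes

Total = 130 ≥ 130: provided.
Town 1 (pledges 30, payoff 121): dropping to 0 → total 100, payoff 0. No gain.
Town 2 (pledges 20, payoff 131): dropping to 0 → total 110, payoff 0. No gain.
Town 3 (pledges 80, payoff 71): dropping to 0 → total 50, payoff 0. No gain.
Town 4 (pledges 0, payoff 151): pledging 20 → total 150, payoff 131. No gain.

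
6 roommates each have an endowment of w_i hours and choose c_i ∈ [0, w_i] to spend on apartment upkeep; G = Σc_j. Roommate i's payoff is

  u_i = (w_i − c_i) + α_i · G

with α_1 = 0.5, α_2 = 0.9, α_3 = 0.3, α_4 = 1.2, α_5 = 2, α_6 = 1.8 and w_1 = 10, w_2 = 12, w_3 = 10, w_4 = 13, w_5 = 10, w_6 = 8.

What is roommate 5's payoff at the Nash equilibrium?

∂u_i/∂c_i = α_i − 1, so roommate i contributes w_i if α_i > 1, else 0.
α_i > 1 for i ∈ {4, 5, 6}; NE contributions (0, 0, 0, 13, 10, 8), G = 31.
u_5 = (10 − 10) + 2·31 = 62.

62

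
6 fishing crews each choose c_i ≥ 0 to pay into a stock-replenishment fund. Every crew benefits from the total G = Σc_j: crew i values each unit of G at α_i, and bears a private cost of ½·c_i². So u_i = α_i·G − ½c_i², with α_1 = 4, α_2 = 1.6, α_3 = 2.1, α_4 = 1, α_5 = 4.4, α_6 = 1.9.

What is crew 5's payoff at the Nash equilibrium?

Crew i's FOC: ∂u_i/∂c_i = α_i − c_i = 0, so c_i* = α_i.
NE contributions = (4, 1.6, 2.1, 1, 4.4, 1.9); G = 15.
u_5 = α_5·G − ½·(c_5)² = 4.4·15 − ½·4.4² = 56.32.

56.32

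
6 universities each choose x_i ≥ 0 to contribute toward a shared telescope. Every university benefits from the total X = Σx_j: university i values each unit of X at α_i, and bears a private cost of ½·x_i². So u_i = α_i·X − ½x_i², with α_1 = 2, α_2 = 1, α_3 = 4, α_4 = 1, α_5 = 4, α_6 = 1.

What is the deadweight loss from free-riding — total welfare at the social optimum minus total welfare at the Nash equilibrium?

357.5

University i's FOC: ∂u_i/∂x_i = α_i − x_i = 0, so x_i* = α_i.
NE contributions = (2, 1, 4, 1, 4, 1); X = 13.
W^NE = (Σα)·X − ½Σα_i² = 13² − ½·39 = 149.5.
Planner sets x_i = Σα_j = 13 for every i, so X^SO = 6·13 = 78.
W^SO = (Σα)·X^SO − ½·6·(Σα)² = (6/2)·13² = 507.
Deadweight loss = W^SO − W^NE = 357.5.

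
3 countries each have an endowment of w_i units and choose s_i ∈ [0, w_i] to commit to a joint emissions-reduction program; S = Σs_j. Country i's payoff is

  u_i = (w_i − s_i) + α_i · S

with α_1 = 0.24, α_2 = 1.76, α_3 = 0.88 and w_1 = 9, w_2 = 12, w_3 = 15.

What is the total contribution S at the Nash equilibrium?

12

∂u_i/∂s_i = α_i − 1, so country i contributes w_i if α_i > 1, else 0.
α_i > 1 for i ∈ {2}; NE contributions (0, 12, 0), S = 12.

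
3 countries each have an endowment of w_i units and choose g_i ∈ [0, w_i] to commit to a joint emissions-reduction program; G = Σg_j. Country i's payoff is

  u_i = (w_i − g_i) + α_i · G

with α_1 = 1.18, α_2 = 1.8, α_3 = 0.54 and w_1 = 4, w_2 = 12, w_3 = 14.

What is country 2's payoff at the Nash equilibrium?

∂u_i/∂g_i = α_i − 1, so country i contributes w_i if α_i > 1, else 0.
α_i > 1 for i ∈ {1, 2}; NE contributions (4, 12, 0), G = 16.
u_2 = (12 − 12) + 1.8·16 = 28.8.

28.8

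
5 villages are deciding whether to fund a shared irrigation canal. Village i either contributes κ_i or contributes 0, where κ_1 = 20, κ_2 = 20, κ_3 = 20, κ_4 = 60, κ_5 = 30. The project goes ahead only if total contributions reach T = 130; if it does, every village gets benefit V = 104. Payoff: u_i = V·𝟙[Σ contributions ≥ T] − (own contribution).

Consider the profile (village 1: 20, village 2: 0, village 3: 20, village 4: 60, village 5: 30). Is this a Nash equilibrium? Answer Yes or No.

Yes

Total = 130 ≥ 130: provided.
Village 1 (pledges 20, payoff 84): dropping to 0 → total 110, payoff 0. No gain.
Village 2 (pledges 0, payoff 104): pledging 20 → total 150, payoff 84. No gain.
Village 3 (pledges 20, payoff 84): dropping to 0 → total 110, payoff 0. No gain.
Village 4 (pledges 60, payoff 44): dropping to 0 → total 70, payoff 0. No gain.
Village 5 (pledges 30, payoff 74): dropping to 0 → total 100, payoff 0. No gain.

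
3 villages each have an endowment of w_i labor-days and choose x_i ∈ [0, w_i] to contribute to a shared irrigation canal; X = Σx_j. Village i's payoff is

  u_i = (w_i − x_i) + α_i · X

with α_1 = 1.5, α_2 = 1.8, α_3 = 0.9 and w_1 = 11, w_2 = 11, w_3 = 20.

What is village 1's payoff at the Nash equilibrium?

33

∂u_i/∂x_i = α_i − 1, so village i contributes w_i if α_i > 1, else 0.
α_i > 1 for i ∈ {1, 2}; NE contributions (11, 11, 0), X = 22.
u_1 = (11 − 11) + 1.5·22 = 33.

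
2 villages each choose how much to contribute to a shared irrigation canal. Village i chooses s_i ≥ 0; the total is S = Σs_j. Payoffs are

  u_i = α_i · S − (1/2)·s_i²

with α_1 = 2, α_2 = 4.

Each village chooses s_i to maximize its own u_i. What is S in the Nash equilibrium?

Village i's FOC: ∂u_i/∂s_i = α_i − s_i = 0, so s_i* = α_i.
NE contributions = (2, 4); S = 6.

6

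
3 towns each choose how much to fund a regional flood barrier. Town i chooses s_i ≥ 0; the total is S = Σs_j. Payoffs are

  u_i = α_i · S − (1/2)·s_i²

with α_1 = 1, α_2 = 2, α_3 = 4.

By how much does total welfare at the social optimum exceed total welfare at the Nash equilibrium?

35

Town i's FOC: ∂u_i/∂s_i = α_i − s_i = 0, so s_i* = α_i.
NE contributions = (1, 2, 4); S = 7.
W^NE = (Σα)·S − ½Σα_i² = 7² − ½·21 = 38.5.
Planner sets s_i = Σα_j = 7 for every i, so S^SO = 3·7 = 21.
W^SO = (Σα)·S^SO − ½·3·(Σα)² = (3/2)·7² = 73.5.
Deadweight loss = W^SO − W^NE = 35.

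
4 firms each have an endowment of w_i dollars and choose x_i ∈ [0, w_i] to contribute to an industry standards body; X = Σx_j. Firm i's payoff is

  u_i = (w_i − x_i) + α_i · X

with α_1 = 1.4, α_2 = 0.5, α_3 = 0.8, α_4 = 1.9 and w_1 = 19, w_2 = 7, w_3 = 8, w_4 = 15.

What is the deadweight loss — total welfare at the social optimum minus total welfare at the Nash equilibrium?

∂u_i/∂x_i = α_i − 1, so firm i contributes w_i if α_i > 1, else 0.
α_i > 1 for i ∈ {1, 4}; NE contributions (19, 0, 0, 15), X = 34.
W^NE = Σw_i − X^NE + (Σα_i)·X^NE = 49 + 3.6·34 = 171.4.
Planner: ∂(Σu_j)/∂x_i = Σα_j − 1 = 3.6 > 0, so everyone contributes w_i; X^SO = 49, W^SO = 49 + 3.6·49 = 225.4.
Deadweight loss = 54.

54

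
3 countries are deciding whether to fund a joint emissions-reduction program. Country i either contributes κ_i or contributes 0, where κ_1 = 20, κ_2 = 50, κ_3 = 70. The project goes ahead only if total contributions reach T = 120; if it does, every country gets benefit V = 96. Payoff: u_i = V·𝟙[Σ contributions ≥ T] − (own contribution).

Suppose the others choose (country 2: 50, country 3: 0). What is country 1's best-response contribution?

Others' total = 50. Even contributing 20 gives 70 < 120: no benefit either way.
Best response: 0.

0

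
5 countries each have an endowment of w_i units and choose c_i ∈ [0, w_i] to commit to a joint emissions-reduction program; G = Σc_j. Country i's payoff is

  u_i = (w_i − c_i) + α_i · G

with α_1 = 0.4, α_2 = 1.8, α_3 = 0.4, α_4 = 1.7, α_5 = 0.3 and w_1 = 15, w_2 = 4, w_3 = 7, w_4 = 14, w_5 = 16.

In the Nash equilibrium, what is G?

∂u_i/∂c_i = α_i − 1, so country i contributes w_i if α_i > 1, else 0.
α_i > 1 for i ∈ {2, 4}; NE contributions (0, 4, 0, 14, 0), G = 18.

18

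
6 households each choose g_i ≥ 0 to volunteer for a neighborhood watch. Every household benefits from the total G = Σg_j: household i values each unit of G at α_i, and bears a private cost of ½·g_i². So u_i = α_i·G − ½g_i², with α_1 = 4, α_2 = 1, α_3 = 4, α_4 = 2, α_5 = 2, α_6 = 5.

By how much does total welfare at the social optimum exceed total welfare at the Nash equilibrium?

681

Household i's FOC: ∂u_i/∂g_i = α_i − g_i = 0, so g_i* = α_i.
NE contributions = (4, 1, 4, 2, 2, 5); G = 18.
W^NE = (Σα)·G − ½Σα_i² = 18² − ½·66 = 291.
Planner sets g_i = Σα_j = 18 for every i, so G^SO = 6·18 = 108.
W^SO = (Σα)·G^SO − ½·6·(Σα)² = (6/2)·18² = 972.
Deadweight loss = W^SO − W^NE = 681.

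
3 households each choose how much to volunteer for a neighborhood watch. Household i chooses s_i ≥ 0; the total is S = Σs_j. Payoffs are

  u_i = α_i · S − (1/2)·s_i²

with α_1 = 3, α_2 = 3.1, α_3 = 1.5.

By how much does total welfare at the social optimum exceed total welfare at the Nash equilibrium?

39.31

Household i's FOC: ∂u_i/∂s_i = α_i − s_i = 0, so s_i* = α_i.
NE contributions = (3, 3.1, 1.5); S = 7.6.
W^NE = (Σα)·S − ½Σα_i² = 7.6² − ½·20.86 = 47.33.
Planner sets s_i = Σα_j = 7.6 for every i, so S^SO = 3·7.6 = 22.8.
W^SO = (Σα)·S^SO − ½·3·(Σα)² = (3/2)·7.6² = 86.64.
Deadweight loss = W^SO − W^NE = 39.31.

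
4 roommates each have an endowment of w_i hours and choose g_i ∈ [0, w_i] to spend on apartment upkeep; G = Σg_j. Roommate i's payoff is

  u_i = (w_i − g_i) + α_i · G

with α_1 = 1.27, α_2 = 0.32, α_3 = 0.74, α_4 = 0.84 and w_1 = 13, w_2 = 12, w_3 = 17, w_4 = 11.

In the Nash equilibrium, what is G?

13

∂u_i/∂g_i = α_i − 1, so roommate i contributes w_i if α_i > 1, else 0.
α_i > 1 for i ∈ {1}; NE contributions (13, 0, 0, 0), G = 13.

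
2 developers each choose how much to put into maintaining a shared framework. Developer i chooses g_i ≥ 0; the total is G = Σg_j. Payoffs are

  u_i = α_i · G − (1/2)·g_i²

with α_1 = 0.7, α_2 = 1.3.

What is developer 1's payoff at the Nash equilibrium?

1.155

Developer i's FOC: ∂u_i/∂g_i = α_i − g_i = 0, so g_i* = α_i.
NE contributions = (0.7, 1.3); G = 2.
u_1 = α_1·G − ½·(g_1)² = 0.7·2 − ½·0.7² = 1.155.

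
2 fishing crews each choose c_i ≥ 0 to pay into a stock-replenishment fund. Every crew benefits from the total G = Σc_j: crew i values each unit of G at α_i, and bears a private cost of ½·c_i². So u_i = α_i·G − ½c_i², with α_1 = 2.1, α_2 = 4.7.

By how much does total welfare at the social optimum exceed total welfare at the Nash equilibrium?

13.25

Crew i's FOC: ∂u_i/∂c_i = α_i − c_i = 0, so c_i* = α_i.
NE contributions = (2.1, 4.7); G = 6.8.
W^NE = (Σα)·G − ½Σα_i² = 6.8² − ½·26.5 = 32.99.
Planner sets c_i = Σα_j = 6.8 for every i, so G^SO = 2·6.8 = 13.6.
W^SO = (Σα)·G^SO − ½·2·(Σα)² = (2/2)·6.8² = 46.24.
Deadweight loss = W^SO − W^NE = 13.25.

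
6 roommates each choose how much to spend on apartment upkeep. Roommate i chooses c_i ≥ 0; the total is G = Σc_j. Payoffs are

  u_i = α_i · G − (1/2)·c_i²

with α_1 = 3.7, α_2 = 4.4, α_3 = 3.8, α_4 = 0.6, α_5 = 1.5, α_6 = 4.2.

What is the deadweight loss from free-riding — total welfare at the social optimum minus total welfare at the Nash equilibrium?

696.35

Roommate i's FOC: ∂u_i/∂c_i = α_i − c_i = 0, so c_i* = α_i.
NE contributions = (3.7, 4.4, 3.8, 0.6, 1.5, 4.2); G = 18.2.
W^NE = (Σα)·G − ½Σα_i² = 18.2² − ½·67.74 = 297.37.
Planner sets c_i = Σα_j = 18.2 for every i, so G^SO = 6·18.2 = 109.2.
W^SO = (Σα)·G^SO − ½·6·(Σα)² = (6/2)·18.2² = 993.72.
Deadweight loss = W^SO − W^NE = 696.35.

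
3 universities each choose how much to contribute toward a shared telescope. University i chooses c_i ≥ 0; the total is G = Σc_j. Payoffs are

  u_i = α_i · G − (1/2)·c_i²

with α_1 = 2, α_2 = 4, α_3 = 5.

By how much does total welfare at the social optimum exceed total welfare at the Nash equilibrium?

83

University i's FOC: ∂u_i/∂c_i = α_i − c_i = 0, so c_i* = α_i.
NE contributions = (2, 4, 5); G = 11.
W^NE = (Σα)·G − ½Σα_i² = 11² − ½·45 = 98.5.
Planner sets c_i = Σα_j = 11 for every i, so G^SO = 3·11 = 33.
W^SO = (Σα)·G^SO − ½·3·(Σα)² = (3/2)·11² = 181.5.
Deadweight loss = W^SO − W^NE = 83.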